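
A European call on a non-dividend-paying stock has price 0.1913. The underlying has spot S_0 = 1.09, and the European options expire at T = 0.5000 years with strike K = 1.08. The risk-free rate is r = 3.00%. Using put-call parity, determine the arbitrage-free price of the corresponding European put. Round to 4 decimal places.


Put-call parity: C - P = S_0 * exp(-qT) - K * exp(-rT).
S_0 * exp(-qT) = 1.0900 * 1.00000000 = 1.09000000
K * exp(-rT) = 1.0800 * 0.98511194 = 1.06392089
P = C - S*exp(-qT) + K*exp(-rT)
P = 0.1913 - 1.09000000 + 1.06392089 = 0.1652

Answer: Put price = 0.1652


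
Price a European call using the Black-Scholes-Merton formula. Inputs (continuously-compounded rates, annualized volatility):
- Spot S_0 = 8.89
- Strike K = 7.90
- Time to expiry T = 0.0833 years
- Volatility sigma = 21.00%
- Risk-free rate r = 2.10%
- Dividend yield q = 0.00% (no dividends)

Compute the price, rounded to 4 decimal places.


Answer: Price = 1.0084

Derivation:
d1 = (ln(S/K) + (r - q + 0.5*sigma^2) * T) / (sigma * sqrt(T)) = 2.00711190
d2 = d1 - sigma * sqrt(T) = 1.94650225
exp(-rT) = 0.99825223; exp(-qT) = 1.00000000
C = S_0 * exp(-qT) * N(d1) - K * exp(-rT) * N(d2)
N(d1) = 0.97763113; N(d2) = 0.97420278
C = 8.8900 * 1.00000000 * 0.97763113 - 7.9000 * 0.99825223 * 0.97420278 = 1.0084


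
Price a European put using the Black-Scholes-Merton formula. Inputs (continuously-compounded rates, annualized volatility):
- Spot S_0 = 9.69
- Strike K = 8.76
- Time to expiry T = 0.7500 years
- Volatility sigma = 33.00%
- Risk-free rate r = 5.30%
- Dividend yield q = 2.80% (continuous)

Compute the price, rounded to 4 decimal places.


d1 = (ln(S/K) + (r - q + 0.5*sigma^2) * T) / (sigma * sqrt(T)) = 0.56155544
d2 = d1 - sigma * sqrt(T) = 0.27576706
exp(-rT) = 0.96102967; exp(-qT) = 0.97921896
P = K * exp(-rT) * N(-d2) - S_0 * exp(-qT) * N(-d1)
N(-d1) = 0.28720947; N(-d2) = 0.39136349
P = 8.7600 * 0.96102967 * 0.39136349 - 9.6900 * 0.97921896 * 0.28720947 = 0.5695

Answer: Price = 0.5695


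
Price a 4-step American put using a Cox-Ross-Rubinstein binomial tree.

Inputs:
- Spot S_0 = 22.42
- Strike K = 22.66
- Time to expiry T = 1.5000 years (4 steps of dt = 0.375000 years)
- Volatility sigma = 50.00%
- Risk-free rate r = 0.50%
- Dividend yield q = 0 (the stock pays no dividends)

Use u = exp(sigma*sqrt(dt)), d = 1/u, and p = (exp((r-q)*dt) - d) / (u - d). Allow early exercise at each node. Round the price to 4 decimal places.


dt = T/N = 0.375000
u = exp(sigma*sqrt(dt)) = 1.358235; d = 1/u = 0.736250
p = (exp((r-q)*dt) - d) / (u - d) = 0.427063
Discount per step: exp(-r*dt) = 0.998127
Stock lattice S(k, i) with i counting down-moves:
  k=0: S(0,0) = 22.4200
  k=1: S(1,0) = 30.4516; S(1,1) = 16.5067
  k=2: S(2,0) = 41.3605; S(2,1) = 22.4200; S(2,2) = 12.1531
  k=3: S(3,0) = 56.1773; S(3,1) = 30.4516; S(3,2) = 16.5067; S(3,3) = 8.9477
  k=4: S(4,0) = 76.3019; S(4,1) = 41.3605; S(4,2) = 22.4200; S(4,3) = 12.1531; S(4,4) = 6.5877
Terminal payoffs V(N, i) = max(K - S_T, 0):
  V(4,0) = 0.000000; V(4,1) = 0.000000; V(4,2) = 0.240000; V(4,3) = 10.506940; V(4,4) = 16.072272
Backward induction: V(k, i) = exp(-r*dt) * [p * V(k+1, i) + (1-p) * V(k+1, i+1)]; then take max(V_cont, immediate exercise) for American.
  V(3,0) = exp(-r*dt) * [p*0.000000 + (1-p)*0.000000] = 0.000000; exercise = 0.000000; V(3,0) = max -> 0.000000
  V(3,1) = exp(-r*dt) * [p*0.000000 + (1-p)*0.240000] = 0.137247; exercise = 0.000000; V(3,1) = max -> 0.137247
  V(3,2) = exp(-r*dt) * [p*0.240000 + (1-p)*10.506940] = 6.110838; exercise = 6.153286; V(3,2) = max -> 6.153286
  V(3,3) = exp(-r*dt) * [p*10.506940 + (1-p)*16.072272] = 13.669868; exercise = 13.712316; V(3,3) = max -> 13.712316
  V(2,0) = exp(-r*dt) * [p*0.000000 + (1-p)*0.137247] = 0.078487; exercise = 0.000000; V(2,0) = max -> 0.078487
  V(2,1) = exp(-r*dt) * [p*0.137247 + (1-p)*6.153286] = 3.577343; exercise = 0.240000; V(2,1) = max -> 3.577343
  V(2,2) = exp(-r*dt) * [p*6.153286 + (1-p)*13.712316] = 10.464492; exercise = 10.506940; V(2,2) = max -> 10.506940
  V(1,0) = exp(-r*dt) * [p*0.078487 + (1-p)*3.577343] = 2.079208; exercise = 0.000000; V(1,0) = max -> 2.079208
  V(1,1) = exp(-r*dt) * [p*3.577343 + (1-p)*10.506940] = 7.533425; exercise = 6.153286; V(1,1) = max -> 7.533425
  V(0,0) = exp(-r*dt) * [p*2.079208 + (1-p)*7.533425] = 5.194381; exercise = 0.240000; V(0,0) = max -> 5.194381

Answer: Price = V(0,0) = 5.1944


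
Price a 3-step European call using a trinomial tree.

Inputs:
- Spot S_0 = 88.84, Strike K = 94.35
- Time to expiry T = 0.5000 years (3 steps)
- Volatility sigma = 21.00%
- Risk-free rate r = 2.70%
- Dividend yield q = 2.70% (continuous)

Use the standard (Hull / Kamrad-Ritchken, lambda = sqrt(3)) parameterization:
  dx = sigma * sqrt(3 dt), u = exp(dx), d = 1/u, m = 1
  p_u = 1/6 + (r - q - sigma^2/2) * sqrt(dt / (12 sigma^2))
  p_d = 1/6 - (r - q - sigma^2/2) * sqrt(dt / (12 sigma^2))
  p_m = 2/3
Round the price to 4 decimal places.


Answer: Price = V(0,0) = 3.2230

Derivation:
dt = T/N = 0.166667; dx = sigma*sqrt(3*dt) = 0.148492
u = exp(dx) = 1.160084; d = 1/u = 0.862007
p_u = 0.154292, p_m = 0.666667, p_d = 0.179041
Discount per step: exp(-r*dt) = 0.995510
Stock lattice S(k, j) with j the centered position index:
  k=0: S(0,+0) = 88.8400
  k=1: S(1,-1) = 76.5807; S(1,+0) = 88.8400; S(1,+1) = 103.0619
  k=2: S(2,-2) = 66.0130; S(2,-1) = 76.5807; S(2,+0) = 88.8400; S(2,+1) = 103.0619; S(2,+2) = 119.5604
  k=3: S(3,-3) = 56.9037; S(3,-2) = 66.0130; S(3,-1) = 76.5807; S(3,+0) = 88.8400; S(3,+1) = 103.0619; S(3,+2) = 119.5604; S(3,+3) = 138.7001
Terminal payoffs V(N, j) = max(S_T - K, 0):
  V(3,-3) = 0.000000; V(3,-2) = 0.000000; V(3,-1) = 0.000000; V(3,+0) = 0.000000; V(3,+1) = 8.711863; V(3,+2) = 25.210420; V(3,+3) = 44.350131
Backward induction: V(k, j) = exp(-r*dt) * [p_u * V(k+1, j+1) + p_m * V(k+1, j) + p_d * V(k+1, j-1)]
  V(2,-2) = exp(-r*dt) * [p_u*0.000000 + p_m*0.000000 + p_d*0.000000] = 0.000000
  V(2,-1) = exp(-r*dt) * [p_u*0.000000 + p_m*0.000000 + p_d*0.000000] = 0.000000
  V(2,+0) = exp(-r*dt) * [p_u*8.711863 + p_m*0.000000 + p_d*0.000000] = 1.338138
  V(2,+1) = exp(-r*dt) * [p_u*25.210420 + p_m*8.711863 + p_d*0.000000] = 9.654141
  V(2,+2) = exp(-r*dt) * [p_u*44.350131 + p_m*25.210420 + p_d*8.711863] = 25.096423
  V(1,-1) = exp(-r*dt) * [p_u*1.338138 + p_m*0.000000 + p_d*0.000000] = 0.205537
  V(1,+0) = exp(-r*dt) * [p_u*9.654141 + p_m*1.338138 + p_d*0.000000] = 2.370958
  V(1,+1) = exp(-r*dt) * [p_u*25.096423 + p_m*9.654141 + p_d*1.338138] = 10.500502
  V(0,+0) = exp(-r*dt) * [p_u*10.500502 + p_m*2.370958 + p_d*0.205537] = 3.223049


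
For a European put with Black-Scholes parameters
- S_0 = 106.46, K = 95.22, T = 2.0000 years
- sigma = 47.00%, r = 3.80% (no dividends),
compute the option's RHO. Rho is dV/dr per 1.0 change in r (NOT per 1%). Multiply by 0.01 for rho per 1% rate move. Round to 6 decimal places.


Answer: Rho = -91.779865

Derivation:
d1 = 0.6145499999; d2 = -0.0501303744
phi(d1) = 0.3302932495; exp(-qT) = 1.0000000000; exp(-rT) = 0.9268162066
N(-d2) = 0.5199907526
Rho = -K*T*exp(-rT)*N(-d2) = -95.2200 * 2.0000 * 0.9268162066 * 0.5199907526 = -91.779865


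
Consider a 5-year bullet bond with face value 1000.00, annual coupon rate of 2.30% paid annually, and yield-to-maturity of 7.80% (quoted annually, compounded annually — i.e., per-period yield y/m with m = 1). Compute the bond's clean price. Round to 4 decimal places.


Answer: Price = 779.2385

Derivation:
Coupon per period c = face * coupon_rate / m = 23.000000
Periods per year m = 1; per-period yield y/m = 0.078000
Number of cashflows N = 5
Cashflows (t years, CF_t, discount factor 1/(1+y/m)^(m*t), PV):
  t = 1.0000: CF_t = 23.000000, DF = 0.927644, PV = 21.335807
  t = 2.0000: CF_t = 23.000000, DF = 0.860523, PV = 19.792029
  t = 3.0000: CF_t = 23.000000, DF = 0.798259, PV = 18.359953
  t = 4.0000: CF_t = 23.000000, DF = 0.740500, PV = 17.031496
  t = 5.0000: CF_t = 1023.000000, DF = 0.686920, PV = 702.719216
Price P = sum_t PV_t = 779.238500


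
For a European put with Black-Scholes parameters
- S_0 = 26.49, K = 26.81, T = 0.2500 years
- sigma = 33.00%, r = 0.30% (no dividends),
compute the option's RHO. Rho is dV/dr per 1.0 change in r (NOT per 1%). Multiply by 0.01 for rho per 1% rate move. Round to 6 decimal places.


d1 = 0.0142718245; d2 = -0.1507281755
phi(d1) = 0.3989016532; exp(-qT) = 1.0000000000; exp(-rT) = 0.9992502812
N(-d2) = 0.5599049269
Rho = -K*T*exp(-rT)*N(-d2) = -26.8100 * 0.2500 * 0.9992502812 * 0.5599049269 = -3.749949

Answer: Rho = -3.749949


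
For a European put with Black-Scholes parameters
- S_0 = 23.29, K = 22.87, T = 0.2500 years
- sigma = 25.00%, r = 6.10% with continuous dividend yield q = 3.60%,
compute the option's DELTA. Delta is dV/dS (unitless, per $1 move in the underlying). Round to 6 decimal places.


d1 = 0.2580846069; d2 = 0.1330846069
phi(d1) = 0.3858747804; exp(-qT) = 0.9910403788; exp(-rT) = 0.9848656924
N(-d1) = 0.3981708056
Delta = -exp(-qT) * N(-d1) = -0.9910403788 * 0.3981708056 = -0.394603

Answer: Delta = -0.394603


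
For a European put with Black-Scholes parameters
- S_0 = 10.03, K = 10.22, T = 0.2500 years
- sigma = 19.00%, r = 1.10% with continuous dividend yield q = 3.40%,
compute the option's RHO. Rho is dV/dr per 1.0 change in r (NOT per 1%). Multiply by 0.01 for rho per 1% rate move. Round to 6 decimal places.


Answer: Rho = -1.579829

Derivation:
d1 = -0.2105629769; d2 = -0.3055629769
phi(d1) = 0.3901956821; exp(-qT) = 0.9915360229; exp(-rT) = 0.9972537778
N(-d2) = 0.6200312934
Rho = -K*T*exp(-rT)*N(-d2) = -10.2200 * 0.2500 * 0.9972537778 * 0.6200312934 = -1.579829


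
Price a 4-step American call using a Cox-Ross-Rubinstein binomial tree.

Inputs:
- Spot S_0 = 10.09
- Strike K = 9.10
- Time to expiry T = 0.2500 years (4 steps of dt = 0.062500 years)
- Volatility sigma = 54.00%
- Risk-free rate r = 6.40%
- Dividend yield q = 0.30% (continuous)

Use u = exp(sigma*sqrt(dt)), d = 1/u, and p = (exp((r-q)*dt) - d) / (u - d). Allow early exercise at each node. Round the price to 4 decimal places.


Answer: Price = V(0,0) = 1.7286

Derivation:
dt = T/N = 0.062500
u = exp(sigma*sqrt(dt)) = 1.144537; d = 1/u = 0.873716
p = (exp((r-q)*dt) - d) / (u - d) = 0.480406
Discount per step: exp(-r*dt) = 0.996008
Stock lattice S(k, i) with i counting down-moves:
  k=0: S(0,0) = 10.0900
  k=1: S(1,0) = 11.5484; S(1,1) = 8.8158
  k=2: S(2,0) = 13.2175; S(2,1) = 10.0900; S(2,2) = 7.7025
  k=3: S(3,0) = 15.1280; S(3,1) = 11.5484; S(3,2) = 8.8158; S(3,3) = 6.7298
  k=4: S(4,0) = 17.3145; S(4,1) = 13.2175; S(4,2) = 10.0900; S(4,3) = 7.7025; S(4,4) = 5.8799
Terminal payoffs V(N, i) = max(S_T - K, 0):
  V(4,0) = 8.214509; V(4,1) = 4.117541; V(4,2) = 0.990000; V(4,3) = 0.000000; V(4,4) = 0.000000
Backward induction: V(k, i) = exp(-r*dt) * [p * V(k+1, i) + (1-p) * V(k+1, i+1)]; then take max(V_cont, immediate exercise) for American.
  V(3,0) = exp(-r*dt) * [p*8.214509 + (1-p)*4.117541] = 6.061453; exercise = 6.027962; V(3,0) = max -> 6.061453
  V(3,1) = exp(-r*dt) * [p*4.117541 + (1-p)*0.990000] = 2.482538; exercise = 2.448376; V(3,1) = max -> 2.482538
  V(3,2) = exp(-r*dt) * [p*0.990000 + (1-p)*0.000000] = 0.473703; exercise = 0.000000; V(3,2) = max -> 0.473703
  V(3,3) = exp(-r*dt) * [p*0.000000 + (1-p)*0.000000] = 0.000000; exercise = 0.000000; V(3,3) = max -> 0.000000
  V(2,0) = exp(-r*dt) * [p*6.061453 + (1-p)*2.482538] = 4.185095; exercise = 4.117541; V(2,0) = max -> 4.185095
  V(2,1) = exp(-r*dt) * [p*2.482538 + (1-p)*0.473703] = 1.433015; exercise = 0.990000; V(2,1) = max -> 1.433015
  V(2,2) = exp(-r*dt) * [p*0.473703 + (1-p)*0.000000] = 0.226661; exercise = 0.000000; V(2,2) = max -> 0.226661
  V(1,0) = exp(-r*dt) * [p*4.185095 + (1-p)*1.433015] = 2.744131; exercise = 2.448376; V(1,0) = max -> 2.744131
  V(1,1) = exp(-r*dt) * [p*1.433015 + (1-p)*0.226661] = 0.802982; exercise = 0.000000; V(1,1) = max -> 0.802982
  V(0,0) = exp(-r*dt) * [p*2.744131 + (1-p)*0.802982] = 1.728593; exercise = 0.990000; V(0,0) = max -> 1.728593


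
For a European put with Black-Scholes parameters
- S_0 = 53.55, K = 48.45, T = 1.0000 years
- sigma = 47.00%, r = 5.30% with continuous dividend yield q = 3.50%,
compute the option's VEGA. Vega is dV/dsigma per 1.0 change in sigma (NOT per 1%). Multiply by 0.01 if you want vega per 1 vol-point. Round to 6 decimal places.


Answer: Vega = 18.328586

Derivation:
d1 = 0.4862414012; d2 = 0.0162414012
phi(d1) = 0.3544620881; exp(-qT) = 0.9656054163; exp(-rT) = 0.9483800125
Vega = S * exp(-qT) * phi(d1) * sqrt(T) = 53.5500 * 0.9656054163 * 0.3544620881 * 1.0000000000 = 18.328586


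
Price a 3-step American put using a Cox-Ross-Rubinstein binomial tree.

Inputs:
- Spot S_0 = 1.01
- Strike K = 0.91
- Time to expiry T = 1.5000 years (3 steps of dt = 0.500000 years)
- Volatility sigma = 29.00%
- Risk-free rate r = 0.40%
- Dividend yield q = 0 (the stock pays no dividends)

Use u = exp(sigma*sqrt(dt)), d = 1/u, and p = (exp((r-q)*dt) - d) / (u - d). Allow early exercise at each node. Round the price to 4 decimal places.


Answer: Price = V(0,0) = 0.0947

Derivation:
dt = T/N = 0.500000
u = exp(sigma*sqrt(dt)) = 1.227600; d = 1/u = 0.814598
p = (exp((r-q)*dt) - d) / (u - d) = 0.453761
Discount per step: exp(-r*dt) = 0.998002
Stock lattice S(k, i) with i counting down-moves:
  k=0: S(0,0) = 1.0100
  k=1: S(1,0) = 1.2399; S(1,1) = 0.8227
  k=2: S(2,0) = 1.5221; S(2,1) = 1.0100; S(2,2) = 0.6702
  k=3: S(3,0) = 1.8685; S(3,1) = 1.2399; S(3,2) = 0.8227; S(3,3) = 0.5459
Terminal payoffs V(N, i) = max(K - S_T, 0):
  V(3,0) = 0.000000; V(3,1) = 0.000000; V(3,2) = 0.087256; V(3,3) = 0.364053
Backward induction: V(k, i) = exp(-r*dt) * [p * V(k+1, i) + (1-p) * V(k+1, i+1)]; then take max(V_cont, immediate exercise) for American.
  V(2,0) = exp(-r*dt) * [p*0.000000 + (1-p)*0.000000] = 0.000000; exercise = 0.000000; V(2,0) = max -> 0.000000
  V(2,1) = exp(-r*dt) * [p*0.000000 + (1-p)*0.087256] = 0.047568; exercise = 0.000000; V(2,1) = max -> 0.047568
  V(2,2) = exp(-r*dt) * [p*0.087256 + (1-p)*0.364053] = 0.237977; exercise = 0.239795; V(2,2) = max -> 0.239795
  V(1,0) = exp(-r*dt) * [p*0.000000 + (1-p)*0.047568] = 0.025931; exercise = 0.000000; V(1,0) = max -> 0.025931
  V(1,1) = exp(-r*dt) * [p*0.047568 + (1-p)*0.239795] = 0.152265; exercise = 0.087256; V(1,1) = max -> 0.152265
  V(0,0) = exp(-r*dt) * [p*0.025931 + (1-p)*0.152265] = 0.094750; exercise = 0.000000; V(0,0) = max -> 0.094750


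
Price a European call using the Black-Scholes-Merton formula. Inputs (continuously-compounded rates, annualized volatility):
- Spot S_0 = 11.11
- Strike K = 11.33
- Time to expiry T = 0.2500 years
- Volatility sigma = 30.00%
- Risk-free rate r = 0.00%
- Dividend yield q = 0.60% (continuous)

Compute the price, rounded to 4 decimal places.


Answer: Price = 0.5586

Derivation:
d1 = (ln(S/K) + (r - q + 0.5*sigma^2) * T) / (sigma * sqrt(T)) = -0.06572314
d2 = d1 - sigma * sqrt(T) = -0.21572314
exp(-rT) = 1.00000000; exp(-qT) = 0.99850112
C = S_0 * exp(-qT) * N(d1) - K * exp(-rT) * N(d2)
N(d1) = 0.47379912; N(d2) = 0.41460178
C = 11.1100 * 0.99850112 * 0.47379912 - 11.3300 * 1.00000000 * 0.41460178 = 0.5586


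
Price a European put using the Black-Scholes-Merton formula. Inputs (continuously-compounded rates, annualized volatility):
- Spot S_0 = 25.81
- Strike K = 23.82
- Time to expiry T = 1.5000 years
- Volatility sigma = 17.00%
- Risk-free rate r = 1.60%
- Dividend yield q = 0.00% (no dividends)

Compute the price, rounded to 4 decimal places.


Answer: Price = 1.0052

Derivation:
d1 = (ln(S/K) + (r - q + 0.5*sigma^2) * T) / (sigma * sqrt(T)) = 0.60474275
d2 = d1 - sigma * sqrt(T) = 0.39653613
exp(-rT) = 0.97628571; exp(-qT) = 1.00000000
P = K * exp(-rT) * N(-d2) - S_0 * exp(-qT) * N(-d1)
N(-d1) = 0.27267497; N(-d2) = 0.34585478
P = 23.8200 * 0.97628571 * 0.34585478 - 25.8100 * 1.00000000 * 0.27267497 = 1.0052


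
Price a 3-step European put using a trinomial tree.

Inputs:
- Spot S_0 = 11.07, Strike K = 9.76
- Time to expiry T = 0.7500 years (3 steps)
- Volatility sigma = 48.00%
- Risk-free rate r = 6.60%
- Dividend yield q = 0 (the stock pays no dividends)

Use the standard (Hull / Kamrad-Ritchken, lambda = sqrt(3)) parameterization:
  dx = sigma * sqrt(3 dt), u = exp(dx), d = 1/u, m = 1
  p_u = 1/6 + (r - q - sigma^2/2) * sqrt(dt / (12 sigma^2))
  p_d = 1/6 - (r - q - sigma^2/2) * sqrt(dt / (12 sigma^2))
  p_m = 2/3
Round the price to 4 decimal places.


Answer: Price = V(0,0) = 0.9474

Derivation:
dt = T/N = 0.250000; dx = sigma*sqrt(3*dt) = 0.415692
u = exp(dx) = 1.515419; d = 1/u = 0.659883
p_u = 0.151872, p_m = 0.666667, p_d = 0.181461
Discount per step: exp(-r*dt) = 0.983635
Stock lattice S(k, j) with j the centered position index:
  k=0: S(0,+0) = 11.0700
  k=1: S(1,-1) = 7.3049; S(1,+0) = 11.0700; S(1,+1) = 16.7757
  k=2: S(2,-2) = 4.8204; S(2,-1) = 7.3049; S(2,+0) = 11.0700; S(2,+1) = 16.7757; S(2,+2) = 25.4222
  k=3: S(3,-3) = 3.1809; S(3,-2) = 4.8204; S(3,-1) = 7.3049; S(3,+0) = 11.0700; S(3,+1) = 16.7757; S(3,+2) = 25.4222; S(3,+3) = 38.5253
Terminal payoffs V(N, j) = max(K - S_T, 0):
  V(3,-3) = 6.579106; V(3,-2) = 4.939612; V(3,-1) = 2.455091; V(3,+0) = 0.000000; V(3,+1) = 0.000000; V(3,+2) = 0.000000; V(3,+3) = 0.000000
Backward induction: V(k, j) = exp(-r*dt) * [p_u * V(k+1, j+1) + p_m * V(k+1, j) + p_d * V(k+1, j-1)]
  V(2,-2) = exp(-r*dt) * [p_u*2.455091 + p_m*4.939612 + p_d*6.579106] = 4.780259
  V(2,-1) = exp(-r*dt) * [p_u*0.000000 + p_m*2.455091 + p_d*4.939612] = 2.491623
  V(2,+0) = exp(-r*dt) * [p_u*0.000000 + p_m*0.000000 + p_d*2.455091] = 0.438213
  V(2,+1) = exp(-r*dt) * [p_u*0.000000 + p_m*0.000000 + p_d*0.000000] = 0.000000
  V(2,+2) = exp(-r*dt) * [p_u*0.000000 + p_m*0.000000 + p_d*0.000000] = 0.000000
  V(1,-1) = exp(-r*dt) * [p_u*0.438213 + p_m*2.491623 + p_d*4.780259] = 2.552599
  V(1,+0) = exp(-r*dt) * [p_u*0.000000 + p_m*0.438213 + p_d*2.491623] = 0.732096
  V(1,+1) = exp(-r*dt) * [p_u*0.000000 + p_m*0.000000 + p_d*0.438213] = 0.078217
  V(0,+0) = exp(-r*dt) * [p_u*0.078217 + p_m*0.732096 + p_d*2.552599] = 0.947379


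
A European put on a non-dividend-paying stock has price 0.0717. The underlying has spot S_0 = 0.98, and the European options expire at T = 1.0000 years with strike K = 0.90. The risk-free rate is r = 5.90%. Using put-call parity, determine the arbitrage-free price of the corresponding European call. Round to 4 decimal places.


Put-call parity: C - P = S_0 * exp(-qT) - K * exp(-rT).
S_0 * exp(-qT) = 0.9800 * 1.00000000 = 0.98000000
K * exp(-rT) = 0.9000 * 0.94270677 = 0.84843609
C = P + S*exp(-qT) - K*exp(-rT)
C = 0.0717 + 0.98000000 - 0.84843609 = 0.2033

Answer: Call price = 0.2033


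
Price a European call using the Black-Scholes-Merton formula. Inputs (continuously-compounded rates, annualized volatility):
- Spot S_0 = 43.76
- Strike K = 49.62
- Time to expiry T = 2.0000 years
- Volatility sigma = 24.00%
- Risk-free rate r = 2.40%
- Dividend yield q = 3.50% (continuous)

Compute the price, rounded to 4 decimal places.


Answer: Price = 3.2360

Derivation:
d1 = (ln(S/K) + (r - q + 0.5*sigma^2) * T) / (sigma * sqrt(T)) = -0.26538254
d2 = d1 - sigma * sqrt(T) = -0.60479379
exp(-rT) = 0.95313379; exp(-qT) = 0.93239382
C = S_0 * exp(-qT) * N(d1) - K * exp(-rT) * N(d2)
N(d1) = 0.39535739; N(d2) = 0.27265801
C = 43.7600 * 0.93239382 * 0.39535739 - 49.6200 * 0.95313379 * 0.27265801 = 3.2360


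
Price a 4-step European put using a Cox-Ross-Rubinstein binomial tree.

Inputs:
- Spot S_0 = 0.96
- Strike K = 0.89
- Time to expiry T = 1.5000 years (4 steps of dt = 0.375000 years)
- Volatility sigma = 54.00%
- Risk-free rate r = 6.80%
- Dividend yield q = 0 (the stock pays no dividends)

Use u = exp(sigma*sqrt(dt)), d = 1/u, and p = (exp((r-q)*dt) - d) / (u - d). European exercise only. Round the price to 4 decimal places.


dt = T/N = 0.375000
u = exp(sigma*sqrt(dt)) = 1.391916; d = 1/u = 0.718434
p = (exp((r-q)*dt) - d) / (u - d) = 0.456425
Discount per step: exp(-r*dt) = 0.974822
Stock lattice S(k, i) with i counting down-moves:
  k=0: S(0,0) = 0.9600
  k=1: S(1,0) = 1.3362; S(1,1) = 0.6897
  k=2: S(2,0) = 1.8599; S(2,1) = 0.9600; S(2,2) = 0.4955
  k=3: S(3,0) = 2.5889; S(3,1) = 1.3362; S(3,2) = 0.6897; S(3,3) = 0.3560
  k=4: S(4,0) = 3.6035; S(4,1) = 1.8599; S(4,2) = 0.9600; S(4,3) = 0.4955; S(4,4) = 0.2558
Terminal payoffs V(N, i) = max(K - S_T, 0):
  V(4,0) = 0.000000; V(4,1) = 0.000000; V(4,2) = 0.000000; V(4,3) = 0.394498; V(4,4) = 0.634248
Backward induction: V(k, i) = exp(-r*dt) * [p * V(k+1, i) + (1-p) * V(k+1, i+1)].
  V(3,0) = exp(-r*dt) * [p*0.000000 + (1-p)*0.000000] = 0.000000
  V(3,1) = exp(-r*dt) * [p*0.000000 + (1-p)*0.000000] = 0.000000
  V(3,2) = exp(-r*dt) * [p*0.000000 + (1-p)*0.394498] = 0.209040
  V(3,3) = exp(-r*dt) * [p*0.394498 + (1-p)*0.634248] = 0.511606
  V(2,0) = exp(-r*dt) * [p*0.000000 + (1-p)*0.000000] = 0.000000
  V(2,1) = exp(-r*dt) * [p*0.000000 + (1-p)*0.209040] = 0.110768
  V(2,2) = exp(-r*dt) * [p*0.209040 + (1-p)*0.511606] = 0.364104
  V(1,0) = exp(-r*dt) * [p*0.000000 + (1-p)*0.110768] = 0.058695
  V(1,1) = exp(-r*dt) * [p*0.110768 + (1-p)*0.364104] = 0.242219
  V(0,0) = exp(-r*dt) * [p*0.058695 + (1-p)*0.242219] = 0.154465

Answer: Price = V(0,0) = 0.1545


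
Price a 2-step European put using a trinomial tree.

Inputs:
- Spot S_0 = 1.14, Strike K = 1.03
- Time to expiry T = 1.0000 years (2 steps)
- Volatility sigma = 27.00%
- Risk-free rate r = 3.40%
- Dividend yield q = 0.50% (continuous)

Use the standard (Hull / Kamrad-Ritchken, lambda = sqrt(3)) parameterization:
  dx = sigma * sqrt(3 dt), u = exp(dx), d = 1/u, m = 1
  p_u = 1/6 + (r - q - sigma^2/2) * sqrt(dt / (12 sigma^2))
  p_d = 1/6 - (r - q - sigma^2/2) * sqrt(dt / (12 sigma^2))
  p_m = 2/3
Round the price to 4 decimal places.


dt = T/N = 0.500000; dx = sigma*sqrt(3*dt) = 0.330681
u = exp(dx) = 1.391916; d = 1/u = 0.718434
p_u = 0.161034, p_m = 0.666667, p_d = 0.172299
Discount per step: exp(-r*dt) = 0.983144
Stock lattice S(k, j) with j the centered position index:
  k=0: S(0,+0) = 1.1400
  k=1: S(1,-1) = 0.8190; S(1,+0) = 1.1400; S(1,+1) = 1.5868
  k=2: S(2,-2) = 0.5884; S(2,-1) = 0.8190; S(2,+0) = 1.1400; S(2,+1) = 1.5868; S(2,+2) = 2.2087
Terminal payoffs V(N, j) = max(K - S_T, 0):
  V(2,-2) = 0.441592; V(2,-1) = 0.210985; V(2,+0) = 0.000000; V(2,+1) = 0.000000; V(2,+2) = 0.000000
Backward induction: V(k, j) = exp(-r*dt) * [p_u * V(k+1, j+1) + p_m * V(k+1, j) + p_d * V(k+1, j-1)]
  V(1,-1) = exp(-r*dt) * [p_u*0.000000 + p_m*0.210985 + p_d*0.441592] = 0.213089
  V(1,+0) = exp(-r*dt) * [p_u*0.000000 + p_m*0.000000 + p_d*0.210985] = 0.035740
  V(1,+1) = exp(-r*dt) * [p_u*0.000000 + p_m*0.000000 + p_d*0.000000] = 0.000000
  V(0,+0) = exp(-r*dt) * [p_u*0.000000 + p_m*0.035740 + p_d*0.213089] = 0.059521

Answer: Price = V(0,0) = 0.0595


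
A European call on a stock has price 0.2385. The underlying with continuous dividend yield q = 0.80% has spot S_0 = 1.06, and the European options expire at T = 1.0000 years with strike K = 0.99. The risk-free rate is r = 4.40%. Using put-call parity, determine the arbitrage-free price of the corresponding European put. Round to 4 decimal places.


Put-call parity: C - P = S_0 * exp(-qT) - K * exp(-rT).
S_0 * exp(-qT) = 1.0600 * 0.99203191 = 1.05155383
K * exp(-rT) = 0.9900 * 0.95695396 = 0.94738442
P = C - S*exp(-qT) + K*exp(-rT)
P = 0.2385 - 1.05155383 + 0.94738442 = 0.1343

Answer: Put price = 0.1343


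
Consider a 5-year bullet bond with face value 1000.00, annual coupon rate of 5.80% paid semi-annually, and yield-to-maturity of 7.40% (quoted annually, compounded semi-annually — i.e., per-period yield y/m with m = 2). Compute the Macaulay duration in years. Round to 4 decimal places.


Answer: Macaulay duration = 4.3867 years

Derivation:
Coupon per period c = face * coupon_rate / m = 29.000000
Periods per year m = 2; per-period yield y/m = 0.037000
Number of cashflows N = 10
Cashflows (t years, CF_t, discount factor 1/(1+y/m)^(m*t), PV):
  t = 0.5000: CF_t = 29.000000, DF = 0.964320, PV = 27.965284
  t = 1.0000: CF_t = 29.000000, DF = 0.929913, PV = 26.967487
  t = 1.5000: CF_t = 29.000000, DF = 0.896734, PV = 26.005292
  t = 2.0000: CF_t = 29.000000, DF = 0.864739, PV = 25.077427
  t = 2.5000: CF_t = 29.000000, DF = 0.833885, PV = 24.182668
  t = 3.0000: CF_t = 29.000000, DF = 0.804132, PV = 23.319834
  t = 3.5000: CF_t = 29.000000, DF = 0.775441, PV = 22.487786
  t = 4.0000: CF_t = 29.000000, DF = 0.747773, PV = 21.685425
  t = 4.5000: CF_t = 29.000000, DF = 0.721093, PV = 20.911693
  t = 5.0000: CF_t = 1029.000000, DF = 0.695364, PV = 715.529940
Price P = sum_t PV_t = 934.132838
Macaulay numerator sum_t t * PV_t:
  t * PV_t at t = 0.5000: 13.982642
  t * PV_t at t = 1.0000: 26.967487
  t * PV_t at t = 1.5000: 39.007937
  t * PV_t at t = 2.0000: 50.154854
  t * PV_t at t = 2.5000: 60.456670
  t * PV_t at t = 3.0000: 69.959503
  t * PV_t at t = 3.5000: 78.707252
  t * PV_t at t = 4.0000: 86.741702
  t * PV_t at t = 4.5000: 94.102618
  t * PV_t at t = 5.0000: 3577.649701
Macaulay duration D = (sum_t t * PV_t) / P = 4097.730366 / 934.132838 = 4.386668


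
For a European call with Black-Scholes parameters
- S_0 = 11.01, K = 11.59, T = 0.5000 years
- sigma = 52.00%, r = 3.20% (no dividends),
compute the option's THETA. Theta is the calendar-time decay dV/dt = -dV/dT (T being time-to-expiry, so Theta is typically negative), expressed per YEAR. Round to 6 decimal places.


d1 = 0.0877391512; d2 = -0.2799563750
phi(d1) = 0.3974096714; exp(-qT) = 1.0000000000; exp(-rT) = 0.9841273201
Theta = -S*exp(-qT)*phi(d1)*sigma/(2*sqrt(T)) - r*K*exp(-rT)*N(d2) + q*S*exp(-qT)*N(d1)
N(d1) = 0.5349579993; N(d2) = 0.3897554874; sqrt(T) = 0.7071067812
Term 1 = -11.0100 * 1.0000000000 * 0.3974096714 * 0.5200 / (2 * 0.7071067812) = -1.6088445983
Term 2 = -0.0320 * 11.5900 * 0.9841273201 * 0.3897554874 = -0.1422580794
Term 3 = 0 (no dividend yield, q = 0)
Theta = -1.6088445983 + (-0.1422580794) + (0.0000000000) = -1.751103

Answer: Theta = -1.751103


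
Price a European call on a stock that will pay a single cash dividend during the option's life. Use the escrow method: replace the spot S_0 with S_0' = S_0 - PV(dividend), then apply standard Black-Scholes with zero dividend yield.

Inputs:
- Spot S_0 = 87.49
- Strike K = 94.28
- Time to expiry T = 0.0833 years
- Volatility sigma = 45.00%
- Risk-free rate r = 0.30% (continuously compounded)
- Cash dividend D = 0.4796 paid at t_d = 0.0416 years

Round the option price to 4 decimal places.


Answer: Price = 1.9309

Derivation:
PV(D) = D * exp(-r * t_d) = 0.4796 * 0.99987521 = 0.47954015
S_0' = S_0 - PV(D) = 87.4900 - 0.47954015 = 87.01045985
d1 = (ln(S_0'/K) + (r + sigma^2/2)*T) / (sigma*sqrt(T)) = -0.55095404
d2 = d1 - sigma*sqrt(T) = -0.68083187
exp(-rT) = 0.99975013
N(d1) = 0.29083259; N(d2) = 0.24798894
C = S_0' * N(d1) - K * exp(-rT) * N(d2) = 87.01045985 * 0.29083259 - 94.2800 * 0.99975013 * 0.24798894 = 1.9309


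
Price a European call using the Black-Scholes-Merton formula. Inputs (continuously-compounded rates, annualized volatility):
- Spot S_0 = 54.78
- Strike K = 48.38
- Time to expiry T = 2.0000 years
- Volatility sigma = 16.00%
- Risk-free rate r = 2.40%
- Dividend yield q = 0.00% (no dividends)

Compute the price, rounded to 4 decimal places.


Answer: Price = 10.1250

Derivation:
d1 = (ln(S/K) + (r - q + 0.5*sigma^2) * T) / (sigma * sqrt(T)) = 0.87433161
d2 = d1 - sigma * sqrt(T) = 0.64805744
exp(-rT) = 0.95313379; exp(-qT) = 1.00000000
C = S_0 * exp(-qT) * N(d1) - K * exp(-rT) * N(d2)
N(d1) = 0.80903115; N(d2) = 0.74152610
C = 54.7800 * 1.00000000 * 0.80903115 - 48.3800 * 0.95313379 * 0.74152610 = 10.1250


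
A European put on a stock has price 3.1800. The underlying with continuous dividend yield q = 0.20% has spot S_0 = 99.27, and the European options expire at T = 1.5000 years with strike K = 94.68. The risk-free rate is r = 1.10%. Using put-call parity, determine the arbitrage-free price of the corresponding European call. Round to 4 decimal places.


Answer: Call price = 9.0220

Derivation:
Put-call parity: C - P = S_0 * exp(-qT) - K * exp(-rT).
S_0 * exp(-qT) = 99.2700 * 0.99700450 = 98.97263627
K * exp(-rT) = 94.6800 * 0.98363538 = 93.13059772
C = P + S*exp(-qT) - K*exp(-rT)
C = 3.1800 + 98.97263627 - 93.13059772 = 9.0220


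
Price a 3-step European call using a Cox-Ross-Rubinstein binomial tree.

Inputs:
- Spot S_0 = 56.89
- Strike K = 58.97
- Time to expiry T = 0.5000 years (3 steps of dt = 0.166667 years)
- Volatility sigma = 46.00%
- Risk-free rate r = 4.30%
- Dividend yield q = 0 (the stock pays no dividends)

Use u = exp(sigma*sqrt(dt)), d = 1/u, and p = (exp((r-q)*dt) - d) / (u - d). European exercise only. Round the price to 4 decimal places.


Answer: Price = V(0,0) = 7.5644

Derivation:
dt = T/N = 0.166667
u = exp(sigma*sqrt(dt)) = 1.206585; d = 1/u = 0.828785
p = (exp((r-q)*dt) - d) / (u - d) = 0.472227
Discount per step: exp(-r*dt) = 0.992859
Stock lattice S(k, i) with i counting down-moves:
  k=0: S(0,0) = 56.8900
  k=1: S(1,0) = 68.6426; S(1,1) = 47.1496
  k=2: S(2,0) = 82.8232; S(2,1) = 56.8900; S(2,2) = 39.0769
  k=3: S(3,0) = 99.9332; S(3,1) = 68.6426; S(3,2) = 47.1496; S(3,3) = 32.3863
Terminal payoffs V(N, i) = max(S_T - K, 0):
  V(3,0) = 40.963226; V(3,1) = 9.672632; V(3,2) = 0.000000; V(3,3) = 0.000000
Backward induction: V(k, i) = exp(-r*dt) * [p * V(k+1, i) + (1-p) * V(k+1, i+1)].
  V(2,0) = exp(-r*dt) * [p*40.963226 + (1-p)*9.672632] = 24.274290
  V(2,1) = exp(-r*dt) * [p*9.672632 + (1-p)*0.000000] = 4.535055
  V(2,2) = exp(-r*dt) * [p*0.000000 + (1-p)*0.000000] = 0.000000
  V(1,0) = exp(-r*dt) * [p*24.274290 + (1-p)*4.535055] = 13.757497
  V(1,1) = exp(-r*dt) * [p*4.535055 + (1-p)*0.000000] = 2.126281
  V(0,0) = exp(-r*dt) * [p*13.757497 + (1-p)*2.126281] = 7.564443


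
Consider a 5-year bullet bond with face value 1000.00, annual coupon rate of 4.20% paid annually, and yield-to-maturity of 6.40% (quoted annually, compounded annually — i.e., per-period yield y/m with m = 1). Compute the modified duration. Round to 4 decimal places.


Coupon per period c = face * coupon_rate / m = 42.000000
Periods per year m = 1; per-period yield y/m = 0.064000
Number of cashflows N = 5
Cashflows (t years, CF_t, discount factor 1/(1+y/m)^(m*t), PV):
  t = 1.0000: CF_t = 42.000000, DF = 0.939850, PV = 39.473684
  t = 2.0000: CF_t = 42.000000, DF = 0.883317, PV = 37.099327
  t = 3.0000: CF_t = 42.000000, DF = 0.830185, PV = 34.867789
  t = 4.0000: CF_t = 42.000000, DF = 0.780249, PV = 32.770478
  t = 5.0000: CF_t = 1042.000000, DF = 0.733317, PV = 764.116502
Price P = sum_t PV_t = 908.327781
First compute Macaulay numerator sum_t t * PV_t:
  t * PV_t at t = 1.0000: 39.473684
  t * PV_t at t = 2.0000: 74.198655
  t * PV_t at t = 3.0000: 104.603366
  t * PV_t at t = 4.0000: 131.081913
  t * PV_t at t = 5.0000: 3820.582512
Macaulay duration D = 4169.940130 / 908.327781 = 4.590788
Modified duration = D / (1 + y/m) = 4.590788 / (1 + 0.064000) = 4.314650

Answer: Modified duration = 4.3147


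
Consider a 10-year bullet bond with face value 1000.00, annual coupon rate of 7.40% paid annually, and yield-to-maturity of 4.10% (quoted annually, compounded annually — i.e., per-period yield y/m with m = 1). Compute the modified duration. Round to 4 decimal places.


Coupon per period c = face * coupon_rate / m = 74.000000
Periods per year m = 1; per-period yield y/m = 0.041000
Number of cashflows N = 10
Cashflows (t years, CF_t, discount factor 1/(1+y/m)^(m*t), PV):
  t = 1.0000: CF_t = 74.000000, DF = 0.960615, PV = 71.085495
  t = 2.0000: CF_t = 74.000000, DF = 0.922781, PV = 68.285778
  t = 3.0000: CF_t = 74.000000, DF = 0.886437, PV = 65.596328
  t = 4.0000: CF_t = 74.000000, DF = 0.851524, PV = 63.012803
  t = 5.0000: CF_t = 74.000000, DF = 0.817987, PV = 60.531031
  t = 6.0000: CF_t = 74.000000, DF = 0.785770, PV = 58.147004
  t = 7.0000: CF_t = 74.000000, DF = 0.754823, PV = 55.856872
  t = 8.0000: CF_t = 74.000000, DF = 0.725094, PV = 53.656938
  t = 9.0000: CF_t = 74.000000, DF = 0.696536, PV = 51.543648
  t = 10.0000: CF_t = 1074.000000, DF = 0.669103, PV = 718.616172
Price P = sum_t PV_t = 1266.332069
First compute Macaulay numerator sum_t t * PV_t:
  t * PV_t at t = 1.0000: 71.085495
  t * PV_t at t = 2.0000: 136.571556
  t * PV_t at t = 3.0000: 196.788985
  t * PV_t at t = 4.0000: 252.051214
  t * PV_t at t = 5.0000: 302.655156
  t * PV_t at t = 6.0000: 348.882024
  t * PV_t at t = 7.0000: 390.998106
  t * PV_t at t = 8.0000: 429.255502
  t * PV_t at t = 9.0000: 463.892834
  t * PV_t at t = 10.0000: 7186.161716
Macaulay duration D = 9778.342586 / 1266.332069 = 7.721784
Modified duration = D / (1 + y/m) = 7.721784 / (1 + 0.041000) = 7.417660

Answer: Modified duration = 7.4177


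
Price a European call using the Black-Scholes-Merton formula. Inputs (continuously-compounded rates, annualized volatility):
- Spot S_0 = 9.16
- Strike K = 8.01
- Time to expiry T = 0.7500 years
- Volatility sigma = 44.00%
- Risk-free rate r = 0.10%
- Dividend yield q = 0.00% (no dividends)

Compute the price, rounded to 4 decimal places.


d1 = (ln(S/K) + (r - q + 0.5*sigma^2) * T) / (sigma * sqrt(T)) = 0.54456049
d2 = d1 - sigma * sqrt(T) = 0.16350932
exp(-rT) = 0.99925028; exp(-qT) = 1.00000000
C = S_0 * exp(-qT) * N(d1) - K * exp(-rT) * N(d2)
N(d1) = 0.70697208; N(d2) = 0.56494128
C = 9.1600 * 1.00000000 * 0.70697208 - 8.0100 * 0.99925028 * 0.56494128 = 1.9541

Answer: Price = 1.9541


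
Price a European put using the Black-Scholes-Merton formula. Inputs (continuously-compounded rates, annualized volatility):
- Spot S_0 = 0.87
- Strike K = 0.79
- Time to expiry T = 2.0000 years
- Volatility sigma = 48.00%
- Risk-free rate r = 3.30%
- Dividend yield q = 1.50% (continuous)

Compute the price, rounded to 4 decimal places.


d1 = (ln(S/K) + (r - q + 0.5*sigma^2) * T) / (sigma * sqrt(T)) = 0.53454366
d2 = d1 - sigma * sqrt(T) = -0.14427885
exp(-rT) = 0.93613086; exp(-qT) = 0.97044553
P = K * exp(-rT) * N(-d2) - S_0 * exp(-qT) * N(-d1)
N(-d1) = 0.29648273; N(-d2) = 0.55735986
P = 0.7900 * 0.93613086 * 0.55735986 - 0.8700 * 0.97044553 * 0.29648273 = 0.1619

Answer: Price = 0.1619


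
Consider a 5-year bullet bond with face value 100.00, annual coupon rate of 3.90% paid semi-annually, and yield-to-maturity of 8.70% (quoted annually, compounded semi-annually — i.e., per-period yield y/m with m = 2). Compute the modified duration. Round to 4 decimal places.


Answer: Modified duration = 4.3449

Derivation:
Coupon per period c = face * coupon_rate / m = 1.950000
Periods per year m = 2; per-period yield y/m = 0.043500
Number of cashflows N = 10
Cashflows (t years, CF_t, discount factor 1/(1+y/m)^(m*t), PV):
  t = 0.5000: CF_t = 1.950000, DF = 0.958313, PV = 1.868711
  t = 1.0000: CF_t = 1.950000, DF = 0.918365, PV = 1.790811
  t = 1.5000: CF_t = 1.950000, DF = 0.880081, PV = 1.716158
  t = 2.0000: CF_t = 1.950000, DF = 0.843393, PV = 1.644617
  t = 2.5000: CF_t = 1.950000, DF = 0.808235, PV = 1.576059
  t = 3.0000: CF_t = 1.950000, DF = 0.774543, PV = 1.510358
  t = 3.5000: CF_t = 1.950000, DF = 0.742254, PV = 1.447396
  t = 4.0000: CF_t = 1.950000, DF = 0.711312, PV = 1.387059
  t = 4.5000: CF_t = 1.950000, DF = 0.681660, PV = 1.329237
  t = 5.0000: CF_t = 101.950000, DF = 0.653244, PV = 66.598231
Price P = sum_t PV_t = 80.868638
First compute Macaulay numerator sum_t t * PV_t:
  t * PV_t at t = 0.5000: 0.934356
  t * PV_t at t = 1.0000: 1.790811
  t * PV_t at t = 1.5000: 2.574237
  t * PV_t at t = 2.0000: 3.289234
  t * PV_t at t = 2.5000: 3.940146
  t * PV_t at t = 3.0000: 4.531074
  t * PV_t at t = 3.5000: 5.065887
  t * PV_t at t = 4.0000: 5.548237
  t * PV_t at t = 4.5000: 5.981568
  t * PV_t at t = 5.0000: 332.991157
Macaulay duration D = 366.646706 / 80.868638 = 4.533855
Modified duration = D / (1 + y/m) = 4.533855 / (1 + 0.043500) = 4.344854


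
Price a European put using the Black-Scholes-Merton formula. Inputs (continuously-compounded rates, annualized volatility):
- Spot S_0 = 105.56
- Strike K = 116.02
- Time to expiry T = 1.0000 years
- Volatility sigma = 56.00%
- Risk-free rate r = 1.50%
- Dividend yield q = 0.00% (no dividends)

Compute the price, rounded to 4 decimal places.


Answer: Price = 28.8449

Derivation:
d1 = (ln(S/K) + (r - q + 0.5*sigma^2) * T) / (sigma * sqrt(T)) = 0.13806593
d2 = d1 - sigma * sqrt(T) = -0.42193407
exp(-rT) = 0.98511194; exp(-qT) = 1.00000000
P = K * exp(-rT) * N(-d2) - S_0 * exp(-qT) * N(-d1)
N(-d1) = 0.44509416; N(-d2) = 0.66346343
P = 116.0200 * 0.98511194 * 0.66346343 - 105.5600 * 1.00000000 * 0.44509416 = 28.8449


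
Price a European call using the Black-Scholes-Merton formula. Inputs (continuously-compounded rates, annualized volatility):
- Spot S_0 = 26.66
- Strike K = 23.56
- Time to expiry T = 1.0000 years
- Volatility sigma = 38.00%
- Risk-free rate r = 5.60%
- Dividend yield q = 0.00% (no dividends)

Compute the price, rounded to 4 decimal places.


d1 = (ln(S/K) + (r - q + 0.5*sigma^2) * T) / (sigma * sqrt(T)) = 0.66266831
d2 = d1 - sigma * sqrt(T) = 0.28266831
exp(-rT) = 0.94553914; exp(-qT) = 1.00000000
C = S_0 * exp(-qT) * N(d1) - K * exp(-rT) * N(d2)
N(d1) = 0.74622849; N(d2) = 0.61128444
C = 26.6600 * 1.00000000 * 0.74622849 - 23.5600 * 0.94553914 * 0.61128444 = 6.2769

Answer: Price = 6.2769


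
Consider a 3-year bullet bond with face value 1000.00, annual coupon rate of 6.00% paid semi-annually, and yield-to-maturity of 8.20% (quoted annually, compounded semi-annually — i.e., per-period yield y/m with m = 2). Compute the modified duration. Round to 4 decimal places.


Answer: Modified duration = 2.6728

Derivation:
Coupon per period c = face * coupon_rate / m = 30.000000
Periods per year m = 2; per-period yield y/m = 0.041000
Number of cashflows N = 6
Cashflows (t years, CF_t, discount factor 1/(1+y/m)^(m*t), PV):
  t = 0.5000: CF_t = 30.000000, DF = 0.960615, PV = 28.818444
  t = 1.0000: CF_t = 30.000000, DF = 0.922781, PV = 27.683423
  t = 1.5000: CF_t = 30.000000, DF = 0.886437, PV = 26.593106
  t = 2.0000: CF_t = 30.000000, DF = 0.851524, PV = 25.545731
  t = 2.5000: CF_t = 30.000000, DF = 0.817987, PV = 24.539607
  t = 3.0000: CF_t = 1030.000000, DF = 0.785770, PV = 809.343434
Price P = sum_t PV_t = 942.523745
First compute Macaulay numerator sum_t t * PV_t:
  t * PV_t at t = 0.5000: 14.409222
  t * PV_t at t = 1.0000: 27.683423
  t * PV_t at t = 1.5000: 39.889659
  t * PV_t at t = 2.0000: 51.091462
  t * PV_t at t = 2.5000: 61.349018
  t * PV_t at t = 3.0000: 2428.030301
Macaulay duration D = 2622.453086 / 942.523745 = 2.782373
Modified duration = D / (1 + y/m) = 2.782373 / (1 + 0.041000) = 2.672789


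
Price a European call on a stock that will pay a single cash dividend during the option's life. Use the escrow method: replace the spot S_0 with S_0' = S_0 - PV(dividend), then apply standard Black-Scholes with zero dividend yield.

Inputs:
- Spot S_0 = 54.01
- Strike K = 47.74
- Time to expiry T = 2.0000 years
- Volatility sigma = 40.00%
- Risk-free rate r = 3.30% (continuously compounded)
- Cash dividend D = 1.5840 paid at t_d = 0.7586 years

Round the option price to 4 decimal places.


PV(D) = D * exp(-r * t_d) = 1.5840 * 0.97527695 = 1.54483868
S_0' = S_0 - PV(D) = 54.0100 - 1.54483868 = 52.46516132
d1 = (ln(S_0'/K) + (r + sigma^2/2)*T) / (sigma*sqrt(T)) = 0.56635671
d2 = d1 - sigma*sqrt(T) = 0.00067128
exp(-rT) = 0.93613086
N(d1) = 0.71442434; N(d2) = 0.50026780
C = S_0' * N(d1) - K * exp(-rT) * N(d2) = 52.46516132 * 0.71442434 - 47.7400 * 0.93613086 * 0.50026780 = 15.1250

Answer: Price = 15.1250


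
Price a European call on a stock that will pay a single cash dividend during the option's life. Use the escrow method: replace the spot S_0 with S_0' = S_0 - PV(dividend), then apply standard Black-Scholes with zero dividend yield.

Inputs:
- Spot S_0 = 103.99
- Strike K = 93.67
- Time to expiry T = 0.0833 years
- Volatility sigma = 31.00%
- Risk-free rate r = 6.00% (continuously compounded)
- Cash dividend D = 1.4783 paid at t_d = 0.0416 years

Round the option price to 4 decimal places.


Answer: Price = 9.9556

Derivation:
PV(D) = D * exp(-r * t_d) = 1.4783 * 0.99750711 = 1.47461476
S_0' = S_0 - PV(D) = 103.9900 - 1.47461476 = 102.51538524
d1 = (ln(S_0'/K) + (r + sigma^2/2)*T) / (sigma*sqrt(T)) = 1.10913089
d2 = d1 - sigma*sqrt(T) = 1.01965950
exp(-rT) = 0.99501447
N(d1) = 0.86631314; N(d2) = 0.84605501
C = S_0' * N(d1) - K * exp(-rT) * N(d2) = 102.51538524 * 0.86631314 - 93.6700 * 0.99501447 * 0.84605501 = 9.9556


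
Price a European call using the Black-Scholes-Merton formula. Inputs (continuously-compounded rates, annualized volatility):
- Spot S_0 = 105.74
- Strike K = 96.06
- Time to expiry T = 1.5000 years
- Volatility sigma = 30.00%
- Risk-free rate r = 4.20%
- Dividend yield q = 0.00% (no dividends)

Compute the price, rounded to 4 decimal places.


Answer: Price = 23.3509

Derivation:
d1 = (ln(S/K) + (r - q + 0.5*sigma^2) * T) / (sigma * sqrt(T)) = 0.61648283
d2 = d1 - sigma * sqrt(T) = 0.24905937
exp(-rT) = 0.93894347; exp(-qT) = 1.00000000
C = S_0 * exp(-qT) * N(d1) - K * exp(-rT) * N(d2)
N(d1) = 0.73121205; N(d2) = 0.59834257
C = 105.7400 * 1.00000000 * 0.73121205 - 96.0600 * 0.93894347 * 0.59834257 = 23.3509
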